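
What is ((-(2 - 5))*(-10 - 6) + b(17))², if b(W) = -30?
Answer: 6084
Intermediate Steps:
((-(2 - 5))*(-10 - 6) + b(17))² = ((-(2 - 5))*(-10 - 6) - 30)² = (-1*(-3)*(-16) - 30)² = (3*(-16) - 30)² = (-48 - 30)² = (-78)² = 6084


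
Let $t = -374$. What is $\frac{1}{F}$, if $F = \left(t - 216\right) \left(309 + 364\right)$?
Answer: $- \frac{1}{397070} \approx -2.5184 \cdot 10^{-6}$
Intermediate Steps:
$F = -397070$ ($F = \left(-374 - 216\right) \left(309 + 364\right) = \left(-590\right) 673 = -397070$)
$\frac{1}{F} = \frac{1}{-397070} = - \frac{1}{397070}$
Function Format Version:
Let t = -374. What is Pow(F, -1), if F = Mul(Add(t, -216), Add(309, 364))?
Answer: Rational(-1, 397070) ≈ -2.5184e-6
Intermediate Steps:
F = -397070 (F = Mul(Add(-374, -216), Add(309, 364)) = Mul(-590, 673) = -397070)
Pow(F, -1) = Pow(-397070, -1) = Rational(-1, 397070)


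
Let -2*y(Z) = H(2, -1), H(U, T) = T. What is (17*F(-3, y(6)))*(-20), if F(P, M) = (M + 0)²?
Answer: -85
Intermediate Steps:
y(Z) = ½ (y(Z) = -½*(-1) = ½)
F(P, M) = M²
(17*F(-3, y(6)))*(-20) = (17*(½)²)*(-20) = (17*(¼))*(-20) = (17/4)*(-20) = -85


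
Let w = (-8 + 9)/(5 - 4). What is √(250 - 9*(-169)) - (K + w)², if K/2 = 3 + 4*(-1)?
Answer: -1 + √1771 ≈ 41.083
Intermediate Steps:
K = -2 (K = 2*(3 + 4*(-1)) = 2*(3 - 4) = 2*(-1) = -2)
w = 1 (w = 1/1 = 1*1 = 1)
√(250 - 9*(-169)) - (K + w)² = √(250 - 9*(-169)) - (-2 + 1)² = √(250 + 1521) - 1*(-1)² = √1771 - 1*1 = √1771 - 1 = -1 + √1771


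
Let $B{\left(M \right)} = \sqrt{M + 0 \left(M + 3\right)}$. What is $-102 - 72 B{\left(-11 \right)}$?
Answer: $-102 - 72 i \sqrt{11} \approx -102.0 - 238.8 i$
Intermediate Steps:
$B{\left(M \right)} = \sqrt{M}$ ($B{\left(M \right)} = \sqrt{M + 0 \left(3 + M\right)} = \sqrt{M + 0} = \sqrt{M}$)
$-102 - 72 B{\left(-11 \right)} = -102 - 72 \sqrt{-11} = -102 - 72 i \sqrt{11}$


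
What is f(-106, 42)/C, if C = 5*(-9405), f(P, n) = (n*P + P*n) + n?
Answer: 2954/15675 ≈ 0.18845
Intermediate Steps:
f(P, n) = n + 2*P*n (f(P, n) = (P*n + P*n) + n = 2*P*n + n = n + 2*P*n)
C = -47025
f(-106, 42)/C = (42*(1 + 2*(-106)))/(-47025) = (42*(1 - 212))*(-1/47025) = (42*(-211))*(-1/47025) = -8862*(-1/47025) = 2954/15675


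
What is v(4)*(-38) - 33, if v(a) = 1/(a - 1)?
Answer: -137/3 ≈ -45.667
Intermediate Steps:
v(a) = 1/(-1 + a)
v(4)*(-38) - 33 = -38/(-1 + 4) - 33 = -38/3 - 33 = -137/3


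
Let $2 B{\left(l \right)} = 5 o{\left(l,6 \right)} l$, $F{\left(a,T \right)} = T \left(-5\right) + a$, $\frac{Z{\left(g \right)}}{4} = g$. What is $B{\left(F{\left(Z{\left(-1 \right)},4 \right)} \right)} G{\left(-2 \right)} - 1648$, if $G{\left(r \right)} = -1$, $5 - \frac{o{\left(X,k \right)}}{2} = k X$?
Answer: $16232$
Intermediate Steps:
$o{\left(X,k \right)} = 10 - 2 X k$ ($o{\left(X,k \right)} = 10 - 2 k X = 10 - 2 X k$)
$Z{\left(g \right)} = 4 g$
$F{\left(a,T \right)} = a - 5 T$ ($F{\left(a,T \right)} = - 5 T + a = a - 5 T$)
$B{\left(l \right)} = \frac{l \left(50 - 60 l\right)}{2}$ ($B{\left(l \right)} = \frac{5 \left(10 - 2 l 6\right) l}{2} = \frac{5 \left(10 - 12 l\right) l}{2} = \frac{\left(50 - 60 l\right) l}{2} = \frac{l \left(50 - 60 l\right)}{2}$)
$B{\left(F{\left(Z{\left(-1 \right)},4 \right)} \right)} G{\left(-2 \right)} - 1648 = 5 \left(4 \left(-1\right) - 20\right) \left(5 - 6 \left(4 \left(-1\right) - 20\right)\right) \left(-1\right) - 1648 = 5 \left(-4 - 20\right) \left(5 - 6 \left(-4 - 20\right)\right) \left(-1\right) - 1648 = 5 \left(-24\right) \left(5 - -144\right) \left(-1\right) - 1648 = 5 \left(-24\right) \left(5 + 144\right) \left(-1\right) - 1648 = 5 \left(-24\right) 149 \left(-1\right) - 1648 = \left(-17880\right) \left(-1\right) - 1648 = 17880 - 1648 = 16232$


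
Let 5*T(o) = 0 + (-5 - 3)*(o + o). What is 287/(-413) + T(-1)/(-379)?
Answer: -78639/111805 ≈ -0.70336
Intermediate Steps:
T(o) = -16*o/5 (T(o) = (0 + (-5 - 3)*(o + o))/5 = (0 - 16*o)/5 = (-16*o)/5 = -16*o/5)
287/(-413) + T(-1)/(-379) = 287/(-413) - 16/5*(-1)/(-379) = 287*(-1/413) + (16/5)*(-1/379) = -41/59 - 16/1895 = -78639/111805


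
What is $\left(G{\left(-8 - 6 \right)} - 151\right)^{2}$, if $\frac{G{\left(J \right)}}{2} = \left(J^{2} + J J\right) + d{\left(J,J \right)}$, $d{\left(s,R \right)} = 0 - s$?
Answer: $436921$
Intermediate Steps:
$d{\left(s,R \right)} = - s$
$G{\left(J \right)} = - 2 J + 4 J^{2}$ ($G{\left(J \right)} = 2 \left(\left(J^{2} + J J\right) - J\right) = 2 \left(\left(J^{2} + J^{2}\right) - J\right) = 2 \left(2 J^{2} - J\right) = 2 \left(- J + 2 J^{2}\right) = - 2 J + 4 J^{2}$)
$\left(G{\left(-8 - 6 \right)} - 151\right)^{2} = \left(2 \left(-8 - 6\right) \left(-1 + 2 \left(-8 - 6\right)\right) - 151\right)^{2} = \left(2 \left(-14\right) \left(-1 + 2 \left(-14\right)\right) - 151\right)^{2} = \left(2 \left(-14\right) \left(-1 - 28\right) - 151\right)^{2} = \left(2 \left(-14\right) \left(-29\right) - 151\right)^{2} = \left(812 - 151\right)^{2} = 661^{2} = 436921$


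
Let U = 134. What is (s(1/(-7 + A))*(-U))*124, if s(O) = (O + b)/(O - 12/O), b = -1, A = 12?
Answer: -66464/299 ≈ -222.29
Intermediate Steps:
s(O) = (-1 + O)/(O - 12/O) (s(O) = (O - 1)/(O - 12/O) = (-1 + O)/(O - 12/O))
(s(1/(-7 + A))*(-U))*124 = (((-1 + 1/(-7 + 12))/((-7 + 12)*(-12 + (1/(-7 + 12))**2)))*(-1*134))*124 = (((-1 + 1/5)/(5*(-12 + (1/5)**2)))*(-134))*124 = (((1/5)*(-4/5)/(-12 + 1/25))*(-134))*124 = (((1/5)*(-4/5)/(-299/25))*(-134))*124 = (((1/5)*(-25/299)*(-4/5))*(-134))*124 = ((4/299)*(-134))*124 = -536/299*124 = -66464/299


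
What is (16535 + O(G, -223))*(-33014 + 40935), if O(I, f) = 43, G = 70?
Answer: 131314338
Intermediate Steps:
(16535 + O(G, -223))*(-33014 + 40935) = (16535 + 43)*(-33014 + 40935) = 16578*7921 = 131314338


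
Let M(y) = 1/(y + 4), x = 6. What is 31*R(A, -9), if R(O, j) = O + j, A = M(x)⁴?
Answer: -2789969/10000 ≈ -279.00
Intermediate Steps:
M(y) = 1/(4 + y)
A = 1/10000 (A = (1/(4 + 6))⁴ = (1/10)⁴ = (⅒)⁴ = 1/10000 ≈ 0.00010000)
31*R(A, -9) = 31*(1/10000 - 9) = 31*(-89999/10000) = -2789969/10000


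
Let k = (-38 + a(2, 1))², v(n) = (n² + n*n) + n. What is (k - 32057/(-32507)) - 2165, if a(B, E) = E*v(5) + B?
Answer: -58610571/32507 ≈ -1803.0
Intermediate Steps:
v(n) = n + 2*n² (v(n) = (n² + n²) + n = 2*n² + n = n + 2*n²)
a(B, E) = B + 55*E (a(B, E) = E*(5*(1 + 2*5)) + B = E*(5*(1 + 10)) + B = E*(5*11) + B = E*55 + B = 55*E + B = B + 55*E)
k = 361 (k = (-38 + (2 + 55*1))² = (-38 + (2 + 55))² = (-38 + 57)² = 19² = 361)
(k - 32057/(-32507)) - 2165 = (361 - 32057/(-32507)) - 2165 = (361 - 32057*(-1/32507)) - 2165 = (361 + 32057/32507) - 2165 = 11767084/32507 - 2165 = -58610571/32507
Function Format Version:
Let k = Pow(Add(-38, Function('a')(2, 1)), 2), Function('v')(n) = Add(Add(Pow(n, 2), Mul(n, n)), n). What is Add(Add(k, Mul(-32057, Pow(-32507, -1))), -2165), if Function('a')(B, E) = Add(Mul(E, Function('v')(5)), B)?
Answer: Rational(-58610571, 32507) ≈ -1803.0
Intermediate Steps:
Function('v')(n) = Add(n, Mul(2, Pow(n, 2))) (Function('v')(n) = Add(Add(Pow(n, 2), Pow(n, 2)), n) = Add(Mul(2, Pow(n, 2)), n) = Add(n, Mul(2, Pow(n, 2))))
Function('a')(B, E) = Add(B, Mul(55, E)) (Function('a')(B, E) = Add(Mul(E, Mul(5, Add(1, Mul(2, 5)))), B) = Add(Mul(E, Mul(5, Add(1, 10))), B) = Add(Mul(E, Mul(5, 11)), B) = Add(Mul(E, 55), B) = Add(Mul(55, E), B) = Add(B, Mul(55, E)))
k = 361 (k = Pow(Add(-38, Add(2, Mul(55, 1))), 2) = Pow(Add(-38, Add(2, 55)), 2) = Pow(Add(-38, 57), 2) = Pow(19, 2) = 361)
Add(Add(k, Mul(-32057, Pow(-32507, -1))), -2165) = Add(Add(361, Mul(-32057, Pow(-32507, -1))), -2165) = Add(Add(361, Mul(-32057, Rational(-1, 32507))), -2165) = Add(Add(361, Rational(32057, 32507)), -2165) = Add(Rational(11767084, 32507), -2165) = Rational(-58610571, 32507)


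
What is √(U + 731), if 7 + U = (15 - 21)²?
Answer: 2*√190 ≈ 27.568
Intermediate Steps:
U = 29 (U = -7 + (15 - 21)² = -7 + (-6)² = -7 + 36 = 29)
√(U + 731) = √(29 + 731) = √760 = 2*√190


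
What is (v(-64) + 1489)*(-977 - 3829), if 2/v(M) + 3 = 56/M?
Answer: -221763258/31 ≈ -7.1537e+6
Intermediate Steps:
v(M) = 2/(-3 + 56/M)
(v(-64) + 1489)*(-977 - 3829) = (-2*(-64)/(-56 + 3*(-64)) + 1489)*(-977 - 3829) = (-2*(-64)/(-56 - 192) + 1489)*(-4806) = (-2*(-64)/(-248) + 1489)*(-4806) = (-2*(-64)*(-1/248) + 1489)*(-4806) = (-16/31 + 1489)*(-4806) = (46143/31)*(-4806) = -221763258/31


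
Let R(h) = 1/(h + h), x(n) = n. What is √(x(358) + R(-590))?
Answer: √124619505/590 ≈ 18.921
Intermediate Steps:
R(h) = 1/(2*h)
√(x(358) + R(-590)) = √(358 + (½)/(-590)) = √(358 + (½)*(-1/590)) = √(358 - 1/1180) = √(422439/1180) = √124619505/590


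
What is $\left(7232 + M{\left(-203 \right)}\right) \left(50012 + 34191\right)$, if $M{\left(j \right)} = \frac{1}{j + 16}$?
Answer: $\frac{113874705749}{187} \approx 6.0896 \cdot 10^{8}$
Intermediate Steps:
$M{\left(j \right)} = \frac{1}{16 + j}$
$\left(7232 + M{\left(-203 \right)}\right) \left(50012 + 34191\right) = \left(7232 + \frac{1}{16 - 203}\right) \left(50012 + 34191\right) = \left(7232 + \frac{1}{-187}\right) 84203 = \left(7232 - \frac{1}{187}\right) 84203 = \frac{1352383}{187} \cdot 84203 = \frac{113874705749}{187}$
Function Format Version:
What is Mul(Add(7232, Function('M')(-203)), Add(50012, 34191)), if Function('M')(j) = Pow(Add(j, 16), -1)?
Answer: Rational(113874705749, 187) ≈ 6.0896e+8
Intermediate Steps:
Function('M')(j) = Pow(Add(16, j), -1)
Mul(Add(7232, Function('M')(-203)), Add(50012, 34191)) = Mul(Add(7232, Pow(Add(16, -203), -1)), Add(50012, 34191)) = Mul(Add(7232, Pow(-187, -1)), 84203) = Mul(Add(7232, Rational(-1, 187)), 84203) = Mul(Rational(1352383, 187), 84203) = Rational(113874705749, 187)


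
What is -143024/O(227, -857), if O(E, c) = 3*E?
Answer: -143024/681 ≈ -210.02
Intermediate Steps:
-143024/O(227, -857) = -143024/(3*227) = -143024/681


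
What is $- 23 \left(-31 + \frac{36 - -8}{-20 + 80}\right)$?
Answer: $\frac{10442}{15} \approx 696.13$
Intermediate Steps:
$- 23 \left(-31 + \frac{36 - -8}{-20 + 80}\right) = - 23 \left(-31 + \frac{36 + 8}{60}\right) = - 23 \left(-31 + 44 \cdot \frac{1}{60}\right) = - 23 \left(-31 + \frac{11}{15}\right) = \left(-23\right) \left(- \frac{454}{15}\right) = \frac{10442}{15}$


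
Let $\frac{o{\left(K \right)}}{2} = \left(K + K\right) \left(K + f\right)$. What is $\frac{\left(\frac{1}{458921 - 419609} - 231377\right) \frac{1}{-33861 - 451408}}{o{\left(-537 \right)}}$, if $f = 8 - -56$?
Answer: $\frac{9095892623}{19382201554427712} \approx 4.6929 \cdot 10^{-7}$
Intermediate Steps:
$f = 64$ ($f = 8 + 56 = 64$)
$o{\left(K \right)} = 4 K \left(64 + K\right)$ ($o{\left(K \right)} = 2 \left(K + K\right) \left(K + 64\right) = 2 \cdot 2 K \left(64 + K\right) = 4 K \left(64 + K\right)$)
$\frac{\left(\frac{1}{458921 - 419609} - 231377\right) \frac{1}{-33861 - 451408}}{o{\left(-537 \right)}} = \frac{\left(\frac{1}{458921 - 419609} - 231377\right) \frac{1}{-33861 - 451408}}{4 \left(-537\right) \left(64 - 537\right)} = \frac{\left(\frac{1}{39312} - 231377\right) \frac{1}{-485269}}{4 \left(-537\right) \left(-473\right)} = \frac{\left(\frac{1}{39312} - 231377\right) \left(- \frac{1}{485269}\right)}{1016004} = \left(- \frac{9095892623}{39312}\right) \left(- \frac{1}{485269}\right) \frac{1}{1016004} = \frac{9095892623}{19076894928} \cdot \frac{1}{1016004} = \frac{9095892623}{19382201554427712}$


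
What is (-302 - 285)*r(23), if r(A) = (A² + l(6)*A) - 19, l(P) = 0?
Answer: -299370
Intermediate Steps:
r(A) = -19 + A² (r(A) = (A² + 0*A) - 19 = (A² + 0) - 19 = A² - 19 = -19 + A²)
(-302 - 285)*r(23) = (-302 - 285)*(-19 + 23²) = -587*(-19 + 529) = -587*510 = -299370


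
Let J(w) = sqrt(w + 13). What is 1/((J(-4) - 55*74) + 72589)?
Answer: 1/68522 ≈ 1.4594e-5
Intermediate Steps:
J(w) = sqrt(13 + w)
1/((J(-4) - 55*74) + 72589) = 1/((sqrt(13 - 4) - 55*74) + 72589) = 1/((sqrt(9) - 4070) + 72589) = 1/((3 - 4070) + 72589) = 1/(-4067 + 72589) = 1/68522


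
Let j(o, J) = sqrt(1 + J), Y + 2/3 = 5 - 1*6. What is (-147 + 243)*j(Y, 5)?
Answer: 96*sqrt(6) ≈ 235.15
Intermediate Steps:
Y = -5/3 (Y = -2/3 + (5 - 1*6) = -2/3 + (5 - 6) = -2/3 - 1 = -5/3 ≈ -1.6667)
(-147 + 243)*j(Y, 5) = (-147 + 243)*sqrt(1 + 5) = 96*sqrt(6)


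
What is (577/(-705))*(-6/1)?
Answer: 1154/235 ≈ 4.9106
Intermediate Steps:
(577/(-705))*(-6/1) = (577*(-1/705))*(-6*1) = -577/705*(-6) = 1154/235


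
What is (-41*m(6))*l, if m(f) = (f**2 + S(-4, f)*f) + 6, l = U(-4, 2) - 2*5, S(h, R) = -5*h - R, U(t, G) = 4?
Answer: 30996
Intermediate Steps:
S(h, R) = -R - 5*h
l = -6 (l = 4 - 2*5 = 4 - 10 = -6)
m(f) = 6 + f**2 + f*(20 - f) (m(f) = (f**2 + (-f - 5*(-4))*f) + 6 = (f**2 + (-f + 20)*f) + 6 = (f**2 + (20 - f)*f) + 6 = (f**2 + f*(20 - f)) + 6 = 6 + f**2 + f*(20 - f))
(-41*m(6))*l = -41*(6 + 20*6)*(-6) = -41*(6 + 120)*(-6) = -41*126*(-6) = -5166*(-6) = 30996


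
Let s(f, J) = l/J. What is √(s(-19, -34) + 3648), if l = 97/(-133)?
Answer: √74596508266/4522 ≈ 60.399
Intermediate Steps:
l = -97/133 (l = 97*(-1/133) = -97/133 ≈ -0.72932)
s(f, J) = -97/(133*J)
√(s(-19, -34) + 3648) = √(-97/133/(-34) + 3648) = √(-97/133*(-1/34) + 3648) = √(97/4522 + 3648) = √(16496353/4522) = √74596508266/4522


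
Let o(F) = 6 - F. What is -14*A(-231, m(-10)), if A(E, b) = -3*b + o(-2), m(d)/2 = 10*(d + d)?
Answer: -16912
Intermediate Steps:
m(d) = 40*d (m(d) = 2*(10*(d + d)) = 2*(10*(2*d)) = 2*(20*d) = 40*d)
A(E, b) = 8 - 3*b (A(E, b) = -3*b + (6 - 1*(-2)) = -3*b + (6 + 2) = -3*b + 8 = 8 - 3*b)
-14*A(-231, m(-10)) = -14*(8 - 120*(-10)) = -14*(8 - 3*(-400)) = -14*(8 + 1200) = -14*1208 = -16912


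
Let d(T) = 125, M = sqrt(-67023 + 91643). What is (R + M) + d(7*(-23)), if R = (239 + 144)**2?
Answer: 146814 + 2*sqrt(6155) ≈ 1.4697e+5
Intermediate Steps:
M = 2*sqrt(6155) (M = sqrt(24620) = 2*sqrt(6155) ≈ 156.91)
R = 146689 (R = 383**2 = 146689)
(R + M) + d(7*(-23)) = (146689 + 2*sqrt(6155)) + 125 = 146814 + 2*sqrt(6155)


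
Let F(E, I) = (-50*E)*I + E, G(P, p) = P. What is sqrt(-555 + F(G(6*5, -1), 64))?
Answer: 15*I*sqrt(429) ≈ 310.68*I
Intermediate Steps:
F(E, I) = E - 50*E*I (F(E, I) = -50*E*I + E = E - 50*E*I)
sqrt(-555 + F(G(6*5, -1), 64)) = sqrt(-555 + (6*5)*(1 - 50*64)) = sqrt(-555 + 30*(1 - 3200)) = sqrt(-555 + 30*(-3199)) = sqrt(-555 - 95970) = sqrt(-96525) = 15*I*sqrt(429)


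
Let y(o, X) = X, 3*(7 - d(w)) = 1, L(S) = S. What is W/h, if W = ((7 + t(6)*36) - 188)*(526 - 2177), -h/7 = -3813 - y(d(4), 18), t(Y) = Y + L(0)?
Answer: -8255/3831 ≈ -2.1548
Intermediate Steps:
t(Y) = Y (t(Y) = Y + 0 = Y)
d(w) = 20/3 (d(w) = 7 - 1/3*1 = 7 - 1/3 = 20/3)
h = 26817 (h = -7*(-3813 - 1*18) = -7*(-3813 - 18) = -7*(-3831) = 26817)
W = -57785 (W = ((7 + 6*36) - 188)*(526 - 2177) = ((7 + 216) - 188)*(-1651) = (223 - 188)*(-1651) = 35*(-1651) = -57785)
W/h = -57785/26817 = -57785*1/26817 = -8255/3831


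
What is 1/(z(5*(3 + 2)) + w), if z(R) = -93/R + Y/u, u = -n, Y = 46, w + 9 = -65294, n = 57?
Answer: -1425/93063226 ≈ -1.5312e-5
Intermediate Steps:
w = -65303 (w = -9 - 65294 = -65303)
u = -57 (u = -1*57 = -57)
z(R) = -46/57 - 93/R (z(R) = -93/R + 46/(-57) = -93/R + 46*(-1/57) = -93/R - 46/57 = -46/57 - 93/R)
1/(z(5*(3 + 2)) + w) = 1/((-46/57 - 93*1/(5*(3 + 2))) - 65303) = 1/((-46/57 - 93/(5*5)) - 65303) = 1/((-46/57 - 93/25) - 65303) = 1/(-6451/1425 - 65303) = 1/(-93063226/1425) = -1425/93063226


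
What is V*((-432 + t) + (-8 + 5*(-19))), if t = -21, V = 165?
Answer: -91740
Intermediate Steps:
V*((-432 + t) + (-8 + 5*(-19))) = 165*((-432 - 21) + (-8 + 5*(-19))) = 165*(-453 + (-8 - 95)) = 165*(-453 - 103) = 165*(-556) = -91740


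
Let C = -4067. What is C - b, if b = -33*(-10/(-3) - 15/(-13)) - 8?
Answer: -50842/13 ≈ -3910.9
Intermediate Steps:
b = -2029/13 (b = -33*(-10*(-⅓) - 15*(-1/13)) - 8 = -33*(10/3 + 15/13) - 8 = -33*175/39 - 8 = -1925/13 - 8 = -2029/13 ≈ -156.08)
C - b = -4067 - 1*(-2029/13) = -4067 + 2029/13 = -50842/13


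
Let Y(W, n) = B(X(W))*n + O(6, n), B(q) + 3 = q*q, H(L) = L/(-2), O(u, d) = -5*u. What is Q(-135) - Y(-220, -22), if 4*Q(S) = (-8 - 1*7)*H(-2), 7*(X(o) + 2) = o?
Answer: 4810737/196 ≈ 24545.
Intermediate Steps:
H(L) = -L/2 (H(L) = L*(-½) = -L/2)
X(o) = -2 + o/7
B(q) = -3 + q² (B(q) = -3 + q*q = -3 + q²)
Y(W, n) = -30 + n*(-3 + (-2 + W/7)²) (Y(W, n) = (-3 + (-2 + W/7)²)*n - 5*6 = n*(-3 + (-2 + W/7)²) - 30 = -30 + n*(-3 + (-2 + W/7)²))
Q(S) = -15/4 (Q(S) = ((-8 - 1*7)*(-½*(-2)))/4 = ((-8 - 7)*1)/4 = (-15*1)/4 = (¼)*(-15) = -15/4)
Q(-135) - Y(-220, -22) = -15/4 - (-30 + (1/49)*(-22)*(-147 + (-14 - 220)²)) = -15/4 - (-30 + (1/49)*(-22)*(-147 + (-234)²)) = -15/4 - (-30 + (1/49)*(-22)*(-147 + 54756)) = -15/4 - (-30 + (1/49)*(-22)*54609) = -15/4 - (-30 - 1201398/49) = -15/4 - 1*(-1202868/49) = -15/4 + 1202868/49 = 4810737/196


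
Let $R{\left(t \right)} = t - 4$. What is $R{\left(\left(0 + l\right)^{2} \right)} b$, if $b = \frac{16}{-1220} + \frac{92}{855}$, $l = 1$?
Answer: $- \frac{4928}{17385} \approx -0.28346$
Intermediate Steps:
$R{\left(t \right)} = -4 + t$ ($R{\left(t \right)} = t - 4 = -4 + t$)
$b = \frac{4928}{52155}$ ($b = 16 \left(- \frac{1}{1220}\right) + 92 \cdot \frac{1}{855} = - \frac{4}{305} + \frac{92}{855} = \frac{4928}{52155} \approx 0.094488$)
$R{\left(\left(0 + l\right)^{2} \right)} b = \left(-4 + \left(0 + 1\right)^{2}\right) \frac{4928}{52155} = \left(-4 + 1^{2}\right) \frac{4928}{52155} = \left(-4 + 1\right) \frac{4928}{52155} = \left(-3\right) \frac{4928}{52155} = - \frac{4928}{17385}$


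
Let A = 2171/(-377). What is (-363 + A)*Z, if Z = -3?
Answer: 32082/29 ≈ 1106.3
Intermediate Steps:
A = -167/29 (A = 2171*(-1/377) = -167/29 ≈ -5.7586)
(-363 + A)*Z = (-363 - 167/29)*(-3) = -10694/29*(-3) = 32082/29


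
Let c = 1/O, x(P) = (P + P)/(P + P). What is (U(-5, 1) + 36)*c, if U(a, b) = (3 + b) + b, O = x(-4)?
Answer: 41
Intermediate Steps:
x(P) = 1 (x(P) = (2*P)/((2*P)) = (2*P)*(1/(2*P)) = 1)
O = 1
U(a, b) = 3 + 2*b
c = 1 (c = 1/1 = 1)
(U(-5, 1) + 36)*c = ((3 + 2*1) + 36)*1 = ((3 + 2) + 36)*1 = (5 + 36)*1 = 41*1 = 41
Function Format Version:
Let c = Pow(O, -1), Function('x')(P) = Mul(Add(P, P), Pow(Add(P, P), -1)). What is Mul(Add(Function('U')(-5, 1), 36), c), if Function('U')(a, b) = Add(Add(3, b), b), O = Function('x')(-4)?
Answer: 41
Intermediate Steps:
Function('x')(P) = 1 (Function('x')(P) = Mul(Mul(2, P), Pow(Mul(2, P), -1)) = Mul(Mul(2, P), Mul(Rational(1, 2), Pow(P, -1))) = 1)
O = 1
Function('U')(a, b) = Add(3, Mul(2, b))
c = 1 (c = Pow(1, -1) = 1)
Mul(Add(Function('U')(-5, 1), 36), c) = Mul(Add(Add(3, Mul(2, 1)), 36), 1) = Mul(Add(Add(3, 2), 36), 1) = Mul(Add(5, 36), 1) = Mul(41, 1) = 41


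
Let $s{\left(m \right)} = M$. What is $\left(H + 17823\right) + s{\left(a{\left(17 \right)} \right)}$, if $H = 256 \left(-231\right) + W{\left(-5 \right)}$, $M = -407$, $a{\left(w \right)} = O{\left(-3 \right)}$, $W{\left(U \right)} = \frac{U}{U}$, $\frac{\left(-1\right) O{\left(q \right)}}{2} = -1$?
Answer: $-41719$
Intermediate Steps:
$O{\left(q \right)} = 2$ ($O{\left(q \right)} = \left(-2\right) \left(-1\right) = 2$)
$W{\left(U \right)} = 1$
$a{\left(w \right)} = 2$
$H = -59135$ ($H = 256 \left(-231\right) + 1 = -59136 + 1 = -59135$)
$s{\left(m \right)} = -407$
$\left(H + 17823\right) + s{\left(a{\left(17 \right)} \right)} = \left(-59135 + 17823\right) - 407 = -41312 - 407 = -41719$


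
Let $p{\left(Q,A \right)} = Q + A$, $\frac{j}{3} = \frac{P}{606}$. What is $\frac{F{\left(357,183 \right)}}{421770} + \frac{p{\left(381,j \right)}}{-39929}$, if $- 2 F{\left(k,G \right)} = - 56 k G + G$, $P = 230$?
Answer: $\frac{4906984933599}{1133950858220} \approx 4.3273$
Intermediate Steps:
$j = \frac{115}{101}$ ($j = 3 \cdot \frac{230}{606} = 3 \cdot 230 \cdot \frac{1}{606} = 3 \cdot \frac{115}{303} = \frac{115}{101} \approx 1.1386$)
$p{\left(Q,A \right)} = A + Q$
$F{\left(k,G \right)} = - \frac{G}{2} + 28 G k$ ($F{\left(k,G \right)} = - \frac{- 56 k G + G}{2} = - \frac{- 56 G k + G}{2} = - \frac{G - 56 G k}{2} = - \frac{G}{2} + 28 G k$)
$\frac{F{\left(357,183 \right)}}{421770} + \frac{p{\left(381,j \right)}}{-39929} = \frac{\frac{1}{2} \cdot 183 \left(-1 + 56 \cdot 357\right)}{421770} + \frac{\frac{115}{101} + 381}{-39929} = \frac{1}{2} \cdot 183 \left(-1 + 19992\right) \frac{1}{421770} + \frac{38596}{101} \left(- \frac{1}{39929}\right) = \frac{1}{2} \cdot 183 \cdot 19991 \cdot \frac{1}{421770} - \frac{38596}{4032829} = \frac{3658353}{2} \cdot \frac{1}{421770} - \frac{38596}{4032829} = \frac{1219451}{281180} - \frac{38596}{4032829} = \frac{4906984933599}{1133950858220}$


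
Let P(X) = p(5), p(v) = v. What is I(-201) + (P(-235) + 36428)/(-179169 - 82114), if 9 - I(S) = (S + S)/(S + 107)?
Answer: 56292475/12280301 ≈ 4.5840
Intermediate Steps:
P(X) = 5
I(S) = 9 - 2*S/(107 + S) (I(S) = 9 - (S + S)/(S + 107) = 9 - 2*S/(107 + S))
I(-201) + (P(-235) + 36428)/(-179169 - 82114) = (963 + 7*(-201))/(107 - 201) + (5 + 36428)/(-179169 - 82114) = (963 - 1407)/(-94) + 36433/(-261283) = -1/94*(-444) + 36433*(-1/261283) = 222/47 - 36433/261283 = 56292475/12280301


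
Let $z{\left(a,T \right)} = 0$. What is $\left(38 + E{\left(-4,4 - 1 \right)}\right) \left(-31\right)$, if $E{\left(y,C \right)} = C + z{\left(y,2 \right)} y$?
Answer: $-1271$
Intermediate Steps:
$E{\left(y,C \right)} = C$ ($E{\left(y,C \right)} = C + 0 y = C + 0 = C$)
$\left(38 + E{\left(-4,4 - 1 \right)}\right) \left(-31\right) = \left(38 + \left(4 - 1\right)\right) \left(-31\right) = \left(38 + 3\right) \left(-31\right) = 41 \left(-31\right) = -1271$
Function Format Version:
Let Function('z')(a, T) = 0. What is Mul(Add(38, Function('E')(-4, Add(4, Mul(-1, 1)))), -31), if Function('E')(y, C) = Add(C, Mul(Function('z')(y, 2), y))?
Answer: -1271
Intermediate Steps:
Function('E')(y, C) = C (Function('E')(y, C) = Add(C, Mul(0, y)) = Add(C, 0) = C)
Mul(Add(38, Function('E')(-4, Add(4, Mul(-1, 1)))), -31) = Mul(Add(38, Add(4, Mul(-1, 1))), -31) = Mul(Add(38, Add(4, -1)), -31) = Mul(Add(38, 3), -31) = Mul(41, -31) = -1271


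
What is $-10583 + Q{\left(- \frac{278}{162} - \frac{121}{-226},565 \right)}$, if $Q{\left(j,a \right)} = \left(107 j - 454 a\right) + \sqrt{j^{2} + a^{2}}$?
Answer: $- \frac{4891717049}{18306} + \frac{\sqrt{106975840673869}}{18306} \approx -2.6665 \cdot 10^{5}$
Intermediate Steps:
$Q{\left(j,a \right)} = \sqrt{a^{2} + j^{2}} - 454 a + 107 j$ ($Q{\left(j,a \right)} = \left(- 454 a + 107 j\right) + \sqrt{a^{2} + j^{2}} = \sqrt{a^{2} + j^{2}} - 454 a + 107 j$)
$-10583 + Q{\left(- \frac{278}{162} - \frac{121}{-226},565 \right)} = -10583 + \left(\sqrt{565^{2} + \left(- \frac{278}{162} - \frac{121}{-226}\right)^{2}} - 256510 + 107 \left(- \frac{278}{162} - \frac{121}{-226}\right)\right) = -10583 + \left(\sqrt{319225 + \left(\left(-278\right) \frac{1}{162} - - \frac{121}{226}\right)^{2}} - 256510 + 107 \left(\left(-278\right) \frac{1}{162} - - \frac{121}{226}\right)\right) = -10583 + \left(\sqrt{319225 + \left(- \frac{139}{81} + \frac{121}{226}\right)^{2}} - 256510 + 107 \left(- \frac{139}{81} + \frac{121}{226}\right)\right) = -10583 + \left(\sqrt{319225 + \left(- \frac{21613}{18306}\right)^{2}} - 256510 + 107 \left(- \frac{21613}{18306}\right)\right) = -10583 - \left(\frac{4697984651}{18306} - \sqrt{319225 + \frac{467121769}{335109636}}\right) = -10583 - \left(\frac{4697984651}{18306} - \frac{\sqrt{106975840673869}}{18306}\right) = - \frac{4891717049}{18306} + \frac{\sqrt{106975840673869}}{18306}$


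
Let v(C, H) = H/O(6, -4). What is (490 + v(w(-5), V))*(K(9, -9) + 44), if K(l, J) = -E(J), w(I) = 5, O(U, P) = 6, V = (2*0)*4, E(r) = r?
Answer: 25970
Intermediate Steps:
V = 0 (V = 0*4 = 0)
K(l, J) = -J
v(C, H) = H/6
(490 + v(w(-5), V))*(K(9, -9) + 44) = (490 + (1/6)*0)*(-1*(-9) + 44) = (490 + 0)*(9 + 44) = 490*53 = 25970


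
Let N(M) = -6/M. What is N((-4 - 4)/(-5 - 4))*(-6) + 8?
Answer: 97/2 ≈ 48.500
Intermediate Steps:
N((-4 - 4)/(-5 - 4))*(-6) + 8 = -6*(-5 - 4)/(-4 - 4)*(-6) + 8 = -6/((-8/(-9)))*(-6) + 8 = -6/((-8*(-⅑)))*(-6) + 8 = -6/8/9*(-6) + 8 = -6*9/8*(-6) + 8 = -27/4*(-6) + 8 = 81/2 + 8 = 97/2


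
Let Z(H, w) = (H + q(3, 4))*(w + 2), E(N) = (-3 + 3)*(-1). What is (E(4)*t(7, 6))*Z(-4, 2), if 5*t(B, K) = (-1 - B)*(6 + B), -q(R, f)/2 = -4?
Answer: 0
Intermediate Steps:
q(R, f) = 8 (q(R, f) = -2*(-4) = 8)
E(N) = 0 (E(N) = 0*(-1) = 0)
Z(H, w) = (2 + w)*(8 + H) (Z(H, w) = (H + 8)*(w + 2) = (8 + H)*(2 + w) = (2 + w)*(8 + H))
t(B, K) = (-1 - B)*(6 + B)/5 (t(B, K) = ((-1 - B)*(6 + B))/5 = (-1 - B)*(6 + B)/5)
(E(4)*t(7, 6))*Z(-4, 2) = (0*(-6/5 - 7/5*7 - ⅕*7²))*(16 + 2*(-4) + 8*2 - 4*2) = (0*(-6/5 - 49/5 - ⅕*49))*(16 - 8 + 16 - 8) = (0*(-6/5 - 49/5 - 49/5))*16 = (0*(-104/5))*16 = 0*16 = 0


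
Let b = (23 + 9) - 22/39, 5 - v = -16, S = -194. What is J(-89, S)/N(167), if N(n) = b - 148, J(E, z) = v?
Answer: -819/4546 ≈ -0.18016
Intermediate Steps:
v = 21 (v = 5 - 1*(-16) = 5 + 16 = 21)
J(E, z) = 21
b = 1226/39 (b = 32 - 22*1/39 = 32 - 22/39 = 1226/39 ≈ 31.436)
N(n) = -4546/39 (N(n) = 1226/39 - 148 = -4546/39)
J(-89, S)/N(167) = 21/(-4546/39) = 21*(-39/4546) = -819/4546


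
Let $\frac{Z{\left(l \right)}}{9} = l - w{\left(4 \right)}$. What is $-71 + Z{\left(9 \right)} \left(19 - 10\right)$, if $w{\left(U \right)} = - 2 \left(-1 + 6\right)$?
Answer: $1468$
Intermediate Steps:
$w{\left(U \right)} = -10$ ($w{\left(U \right)} = \left(-2\right) 5 = -10$)
$Z{\left(l \right)} = 90 + 9 l$ ($Z{\left(l \right)} = 9 \left(l - -10\right) = 9 \left(l + 10\right) = 9 \left(10 + l\right) = 90 + 9 l$)
$-71 + Z{\left(9 \right)} \left(19 - 10\right) = -71 + \left(90 + 9 \cdot 9\right) \left(19 - 10\right) = -71 + \left(90 + 81\right) 9 = -71 + 171 \cdot 9 = -71 + 1539 = 1468$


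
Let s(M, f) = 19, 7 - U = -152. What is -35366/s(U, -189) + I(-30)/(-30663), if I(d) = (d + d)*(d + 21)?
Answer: -120493102/64733 ≈ -1861.4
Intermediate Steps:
U = 159 (U = 7 - 1*(-152) = 7 + 152 = 159)
I(d) = 2*d*(21 + d) (I(d) = (2*d)*(21 + d) = 2*d*(21 + d))
-35366/s(U, -189) + I(-30)/(-30663) = -35366/19 + (2*(-30)*(21 - 30))/(-30663) = -35366*1/19 + (2*(-30)*(-9))*(-1/30663) = -35366/19 + 540*(-1/30663) = -35366/19 - 60/3407 = -120493102/64733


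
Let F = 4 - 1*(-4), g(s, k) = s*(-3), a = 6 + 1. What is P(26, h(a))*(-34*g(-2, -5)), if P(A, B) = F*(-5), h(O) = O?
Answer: 8160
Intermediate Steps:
a = 7
g(s, k) = -3*s
F = 8 (F = 4 + 4 = 8)
P(A, B) = -40 (P(A, B) = 8*(-5) = -40)
P(26, h(a))*(-34*g(-2, -5)) = -(-1360)*(-3*(-2)) = -(-1360)*6 = -40*(-204) = 8160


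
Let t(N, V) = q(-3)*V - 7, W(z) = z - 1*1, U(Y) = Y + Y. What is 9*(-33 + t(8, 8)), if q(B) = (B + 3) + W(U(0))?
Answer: -432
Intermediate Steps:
U(Y) = 2*Y
W(z) = -1 + z (W(z) = z - 1 = -1 + z)
q(B) = 2 + B (q(B) = (B + 3) + (-1 + 2*0) = (3 + B) + (-1 + 0) = (3 + B) - 1 = 2 + B)
t(N, V) = -7 - V (t(N, V) = (2 - 3)*V - 7 = -V - 7 = -7 - V)
9*(-33 + t(8, 8)) = 9*(-33 + (-7 - 1*8)) = 9*(-33 + (-7 - 8)) = 9*(-33 - 15) = 9*(-48) = -432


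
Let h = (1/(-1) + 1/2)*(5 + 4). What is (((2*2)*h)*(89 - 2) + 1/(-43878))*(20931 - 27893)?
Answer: 239189775469/21939 ≈ 1.0902e+7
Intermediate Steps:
h = -9/2 (h = (1*(-1) + 1*(½))*9 = (-1 + ½)*9 = -½*9 = -9/2 ≈ -4.5000)
(((2*2)*h)*(89 - 2) + 1/(-43878))*(20931 - 27893) = (((2*2)*(-9/2))*(89 - 2) + 1/(-43878))*(20931 - 27893) = ((4*(-9/2))*87 - 1/43878)*(-6962) = (-18*87 - 1/43878)*(-6962) = (-1566 - 1/43878)*(-6962) = -68712949/43878*(-6962) = 239189775469/21939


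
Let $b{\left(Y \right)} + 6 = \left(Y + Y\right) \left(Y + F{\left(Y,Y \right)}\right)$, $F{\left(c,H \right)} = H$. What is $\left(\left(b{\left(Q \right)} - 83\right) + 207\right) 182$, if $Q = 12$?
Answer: $126308$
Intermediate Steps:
$b{\left(Y \right)} = -6 + 4 Y^{2}$ ($b{\left(Y \right)} = -6 + \left(Y + Y\right) \left(Y + Y\right) = -6 + 2 Y 2 Y = -6 + 4 Y^{2}$)
$\left(\left(b{\left(Q \right)} - 83\right) + 207\right) 182 = \left(\left(\left(-6 + 4 \cdot 12^{2}\right) - 83\right) + 207\right) 182 = \left(\left(\left(-6 + 4 \cdot 144\right) - 83\right) + 207\right) 182 = \left(\left(\left(-6 + 576\right) - 83\right) + 207\right) 182 = \left(\left(570 - 83\right) + 207\right) 182 = \left(487 + 207\right) 182 = 694 \cdot 182 = 126308$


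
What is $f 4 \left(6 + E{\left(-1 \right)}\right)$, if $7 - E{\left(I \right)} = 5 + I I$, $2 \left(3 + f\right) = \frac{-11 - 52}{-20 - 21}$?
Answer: $- \frac{2562}{41} \approx -62.488$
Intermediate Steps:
$f = - \frac{183}{82}$ ($f = -3 + \frac{\left(-11 - 52\right) \frac{1}{-20 - 21}}{2} = -3 + \frac{\left(-63\right) \frac{1}{-41}}{2} = -3 + \frac{\left(-63\right) \left(- \frac{1}{41}\right)}{2} = -3 + \frac{1}{2} \cdot \frac{63}{41} = -3 + \frac{63}{82} = - \frac{183}{82} \approx -2.2317$)
$E{\left(I \right)} = 2 - I^{2}$ ($E{\left(I \right)} = 7 - \left(5 + I I\right) = 7 - \left(5 + I^{2}\right) = 2 - I^{2}$)
$f 4 \left(6 + E{\left(-1 \right)}\right) = - \frac{183 \cdot 4 \left(6 + \left(2 - \left(-1\right)^{2}\right)\right)}{82} = - \frac{183 \cdot 4 \left(6 + \left(2 - 1\right)\right)}{82} = - \frac{183 \cdot 4 \left(6 + 1\right)}{82} = - \frac{183 \cdot 4 \cdot 7}{82} = \left(- \frac{183}{82}\right) 28 = - \frac{2562}{41}$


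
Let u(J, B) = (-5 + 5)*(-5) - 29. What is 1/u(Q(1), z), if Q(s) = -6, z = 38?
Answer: -1/29 ≈ -0.034483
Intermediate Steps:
u(J, B) = -29 (u(J, B) = 0*(-5) - 29 = 0 - 29 = -29)
1/u(Q(1), z) = 1/(-29) = -1/29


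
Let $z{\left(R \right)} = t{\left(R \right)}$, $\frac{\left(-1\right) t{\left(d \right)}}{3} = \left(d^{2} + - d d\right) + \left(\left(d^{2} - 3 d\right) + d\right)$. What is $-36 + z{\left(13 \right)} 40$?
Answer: $-17196$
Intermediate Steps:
$t{\left(d \right)} = - 3 d^{2} + 6 d$ ($t{\left(d \right)} = - 3 \left(\left(d^{2} + - d d\right) + \left(\left(d^{2} - 3 d\right) + d\right)\right) = - 3 \left(\left(d^{2} - d^{2}\right) + \left(d^{2} - 2 d\right)\right) = - 3 \left(0 + \left(d^{2} - 2 d\right)\right) = - 3 \left(d^{2} - 2 d\right) = - 3 d^{2} + 6 d$)
$z{\left(R \right)} = 3 R \left(2 - R\right)$
$-36 + z{\left(13 \right)} 40 = -36 + 3 \cdot 13 \left(2 - 13\right) 40 = -36 + 3 \cdot 13 \left(-11\right) 40 = -36 - 17160 = -17196$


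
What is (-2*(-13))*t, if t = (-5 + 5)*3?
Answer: 0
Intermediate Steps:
t = 0 (t = 0*3 = 0)
(-2*(-13))*t = -2*(-13)*0 = 26*0 = 0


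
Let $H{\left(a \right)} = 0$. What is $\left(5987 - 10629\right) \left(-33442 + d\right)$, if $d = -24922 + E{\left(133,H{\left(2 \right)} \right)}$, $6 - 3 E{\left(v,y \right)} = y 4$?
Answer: $270916404$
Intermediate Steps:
$E{\left(v,y \right)} = 2 - \frac{4 y}{3}$ ($E{\left(v,y \right)} = 2 - \frac{y 4}{3} = 2 - \frac{4 y}{3}$)
$d = -24920$ ($d = -24922 + \left(2 - 0\right) = -24922 + \left(2 + 0\right) = -24922 + 2 = -24920$)
$\left(5987 - 10629\right) \left(-33442 + d\right) = \left(5987 - 10629\right) \left(-33442 - 24920\right) = \left(-4642\right) \left(-58362\right) = 270916404$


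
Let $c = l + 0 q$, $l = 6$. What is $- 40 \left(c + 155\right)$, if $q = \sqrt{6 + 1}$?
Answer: $-6440$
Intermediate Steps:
$q = \sqrt{7} \approx 2.6458$
$c = 6$ ($c = 6 + 0 \sqrt{7} = 6 + 0 = 6$)
$- 40 \left(c + 155\right) = - 40 \left(6 + 155\right) = \left(-40\right) 161 = -6440$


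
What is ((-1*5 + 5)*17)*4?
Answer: 0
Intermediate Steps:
((-1*5 + 5)*17)*4 = ((-5 + 5)*17)*4 = (0*17)*4 = 0*4 = 0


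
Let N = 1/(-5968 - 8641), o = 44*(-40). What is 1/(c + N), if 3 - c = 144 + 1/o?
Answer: -25711840/3625356591 ≈ -0.0070922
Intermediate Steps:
o = -1760
N = -1/14609 (N = 1/(-14609) = -1/14609 ≈ -6.8451e-5)
c = -248159/1760 (c = 3 - (144 + 1/(-1760)) = 3 - (144 - 1/1760) = 3 - 1*253439/1760 = 3 - 253439/1760 = -248159/1760 ≈ -141.00)
1/(c + N) = 1/(-248159/1760 - 1/14609) = 1/(-3625356591/25711840) = -25711840/3625356591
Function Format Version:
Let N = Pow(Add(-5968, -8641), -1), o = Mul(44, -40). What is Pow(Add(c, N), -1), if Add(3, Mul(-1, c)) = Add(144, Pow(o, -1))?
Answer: Rational(-25711840, 3625356591) ≈ -0.0070922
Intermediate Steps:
o = -1760
N = Rational(-1, 14609) (N = Pow(-14609, -1) = Rational(-1, 14609) ≈ -6.8451e-5)
c = Rational(-248159, 1760) (c = Add(3, Mul(-1, Add(144, Pow(-1760, -1)))) = Add(3, Mul(-1, Add(144, Rational(-1, 1760)))) = Add(3, Mul(-1, Rational(253439, 1760))) = Add(3, Rational(-253439, 1760)) = Rational(-248159, 1760) ≈ -141.00)
Pow(Add(c, N), -1) = Pow(Add(Rational(-248159, 1760), Rational(-1, 14609)), -1) = Pow(Rational(-3625356591, 25711840), -1) = Rational(-25711840, 3625356591)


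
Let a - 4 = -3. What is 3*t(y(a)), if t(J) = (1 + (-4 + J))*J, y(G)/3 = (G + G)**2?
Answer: 324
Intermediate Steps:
a = 1 (a = 4 - 3 = 1)
y(G) = 12*G**2 (y(G) = 3*(G + G)**2 = 3*(2*G)**2 = 3*(4*G**2) = 12*G**2)
t(J) = J*(-3 + J) (t(J) = (-3 + J)*J = J*(-3 + J))
3*t(y(a)) = 3*((12*1**2)*(-3 + 12*1**2)) = 3*((12*1)*(-3 + 12*1)) = 3*(12*(-3 + 12)) = 3*(12*9) = 3*108 = 324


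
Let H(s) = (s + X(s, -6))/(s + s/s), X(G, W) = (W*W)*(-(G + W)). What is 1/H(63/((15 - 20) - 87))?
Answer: 29/22077 ≈ 0.0013136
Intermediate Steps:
X(G, W) = W²*(-G - W)
H(s) = (216 - 35*s)/(1 + s) (H(s) = (s + (-6)²*(-s - 1*(-6)))/(s + s/s) = (s + 36*(-s + 6))/(s + 1) = (s + 36*(6 - s))/(1 + s) = (s + (216 - 36*s))/(1 + s) = (216 - 35*s)/(1 + s))
1/H(63/((15 - 20) - 87)) = 1/((216 - 2205/((15 - 20) - 87))/(1 + 63/((15 - 20) - 87))) = 1/((216 - 2205/(-5 - 87))/(1 + 63/(-5 - 87))) = 1/((216 - 2205/(-92))/(1 + 63/(-92))) = 1/((216 - 2205*(-1)/92)/(1 + 63*(-1/92))) = 1/((216 - 35*(-63/92))/(1 - 63/92)) = 1/((216 + 2205/92)/(29/92)) = 1/((92/29)*(22077/92)) = 1/(22077/29) = 29/22077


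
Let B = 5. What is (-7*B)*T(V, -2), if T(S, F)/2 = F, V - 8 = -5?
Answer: 140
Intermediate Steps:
V = 3 (V = 8 - 5 = 3)
T(S, F) = 2*F
(-7*B)*T(V, -2) = (-7*5)*(2*(-2)) = -35*(-4) = 140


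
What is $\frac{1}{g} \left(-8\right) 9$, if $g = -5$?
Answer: $\frac{72}{5} \approx 14.4$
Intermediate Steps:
$\frac{1}{g} \left(-8\right) 9 = \frac{1}{-5} \left(-8\right) 9 = \left(- \frac{1}{5}\right) \left(-8\right) 9 = \frac{8}{5} \cdot 9 = \frac{72}{5}$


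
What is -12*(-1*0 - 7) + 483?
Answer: 567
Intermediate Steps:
-12*(-1*0 - 7) + 483 = -12*(0 - 7) + 483 = -12*(-7) + 483 = 84 + 483 = 567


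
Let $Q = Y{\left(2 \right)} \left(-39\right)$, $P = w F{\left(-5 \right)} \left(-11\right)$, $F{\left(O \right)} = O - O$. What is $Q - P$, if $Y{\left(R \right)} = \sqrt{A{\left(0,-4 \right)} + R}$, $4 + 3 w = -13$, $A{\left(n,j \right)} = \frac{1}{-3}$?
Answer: $- 13 \sqrt{15} \approx -50.349$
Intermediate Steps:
$A{\left(n,j \right)} = - \frac{1}{3}$
$w = - \frac{17}{3}$ ($w = - \frac{4}{3} + \frac{1}{3} \left(-13\right) = - \frac{4}{3} - \frac{13}{3} = - \frac{17}{3} \approx -5.6667$)
$Y{\left(R \right)} = \sqrt{- \frac{1}{3} + R}$
$F{\left(O \right)} = 0$
$P = 0$ ($P = \left(- \frac{17}{3}\right) 0 \left(-11\right) = 0 \left(-11\right) = 0$)
$Q = - 13 \sqrt{15}$ ($Q = \frac{\sqrt{-3 + 9 \cdot 2}}{3} \left(-39\right) = \frac{\sqrt{-3 + 18}}{3} \left(-39\right) = \frac{\sqrt{15}}{3} \left(-39\right) = - 13 \sqrt{15} \approx -50.349$)
$Q - P = - 13 \sqrt{15} - 0 = - 13 \sqrt{15} + 0 = - 13 \sqrt{15}$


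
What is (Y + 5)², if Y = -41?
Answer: 1296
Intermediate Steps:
(Y + 5)² = (-41 + 5)² = (-36)² = 1296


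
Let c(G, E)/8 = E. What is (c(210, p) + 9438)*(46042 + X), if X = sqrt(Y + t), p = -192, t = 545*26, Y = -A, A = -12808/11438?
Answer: 363823884 + 7902*sqrt(463494261846)/5719 ≈ 3.6476e+8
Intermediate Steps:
A = -6404/5719 (A = -12808*1/11438 = -6404/5719 ≈ -1.1198)
Y = 6404/5719 (Y = -1*(-6404/5719) = 6404/5719 ≈ 1.1198)
t = 14170
c(G, E) = 8*E
X = sqrt(463494261846)/5719 (X = sqrt(6404/5719 + 14170) = sqrt(81044634/5719) = sqrt(463494261846)/5719 ≈ 119.04)
(c(210, p) + 9438)*(46042 + X) = (8*(-192) + 9438)*(46042 + sqrt(463494261846)/5719) = (-1536 + 9438)*(46042 + sqrt(463494261846)/5719) = 7902*(46042 + sqrt(463494261846)/5719) = 363823884 + 7902*sqrt(463494261846)/5719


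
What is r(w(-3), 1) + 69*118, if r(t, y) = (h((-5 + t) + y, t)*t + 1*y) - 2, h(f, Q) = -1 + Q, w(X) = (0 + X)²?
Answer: 8213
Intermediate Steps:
w(X) = X²
r(t, y) = -2 + y + t*(-1 + t) (r(t, y) = ((-1 + t)*t + 1*y) - 2 = (t*(-1 + t) + y) - 2 = (y + t*(-1 + t)) - 2 = -2 + y + t*(-1 + t))
r(w(-3), 1) + 69*118 = (-2 + 1 + (-3)²*(-1 + (-3)²)) + 69*118 = (-2 + 1 + 9*(-1 + 9)) + 8142 = (-2 + 1 + 9*8) + 8142 = (-2 + 1 + 72) + 8142 = 71 + 8142 = 8213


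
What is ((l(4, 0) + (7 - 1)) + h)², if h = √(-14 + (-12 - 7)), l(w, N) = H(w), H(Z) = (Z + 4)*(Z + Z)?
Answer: (70 + I*√33)² ≈ 4867.0 + 804.24*I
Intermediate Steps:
H(Z) = 2*Z*(4 + Z) (H(Z) = (4 + Z)*(2*Z) = 2*Z*(4 + Z))
l(w, N) = 2*w*(4 + w)
h = I*√33 (h = √(-14 - 19) = √(-33) = I*√33 ≈ 5.7446*I)
((l(4, 0) + (7 - 1)) + h)² = ((2*4*(4 + 4) + (7 - 1)) + I*√33)² = ((2*4*8 + 6) + I*√33)² = ((64 + 6) + I*√33)² = (70 + I*√33)²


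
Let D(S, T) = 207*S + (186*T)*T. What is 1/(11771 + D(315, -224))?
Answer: 1/9409712 ≈ 1.0627e-7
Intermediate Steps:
D(S, T) = 186*T**2 + 207*S (D(S, T) = 207*S + 186*T**2 = 186*T**2 + 207*S)
1/(11771 + D(315, -224)) = 1/(11771 + (186*(-224)**2 + 207*315)) = 1/(11771 + (186*50176 + 65205)) = 1/(11771 + (9332736 + 65205)) = 1/(11771 + 9397941) = 1/9409712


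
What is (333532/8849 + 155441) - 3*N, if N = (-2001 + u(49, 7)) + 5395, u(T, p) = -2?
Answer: 1285783517/8849 ≈ 1.4530e+5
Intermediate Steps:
N = 3392 (N = (-2001 - 2) + 5395 = -2003 + 5395 = 3392)
(333532/8849 + 155441) - 3*N = (333532/8849 + 155441) - 3*3392 = (333532*(1/8849) + 155441) - 10176 = (333532/8849 + 155441) - 10176 = 1375830941/8849 - 10176 = 1285783517/8849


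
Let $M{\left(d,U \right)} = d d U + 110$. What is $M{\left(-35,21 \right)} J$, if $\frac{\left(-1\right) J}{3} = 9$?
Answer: $-697545$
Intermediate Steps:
$J = -27$ ($J = \left(-3\right) 9 = -27$)
$M{\left(d,U \right)} = 110 + U d^{2}$ ($M{\left(d,U \right)} = d^{2} U + 110 = U d^{2} + 110 = 110 + U d^{2}$)
$M{\left(-35,21 \right)} J = \left(110 + 21 \left(-35\right)^{2}\right) \left(-27\right) = \left(110 + 21 \cdot 1225\right) \left(-27\right) = \left(110 + 25725\right) \left(-27\right) = 25835 \left(-27\right) = -697545$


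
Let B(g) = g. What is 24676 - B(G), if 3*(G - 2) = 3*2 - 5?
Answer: 74021/3 ≈ 24674.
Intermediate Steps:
G = 7/3 (G = 2 + (3*2 - 5)/3 = 2 + (6 - 5)/3 = 2 + (⅓)*1 = 2 + ⅓ = 7/3 ≈ 2.3333)
24676 - B(G) = 24676 - 1*7/3 = 24676 - 7/3 = 74021/3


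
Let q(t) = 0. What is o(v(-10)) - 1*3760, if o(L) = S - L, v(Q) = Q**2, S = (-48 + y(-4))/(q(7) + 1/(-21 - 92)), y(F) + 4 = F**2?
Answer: 208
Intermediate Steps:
y(F) = -4 + F**2
S = 4068 (S = (-48 + (-4 + (-4)**2))/(0 + 1/(-21 - 92)) = (-48 + (-4 + 16))/(0 + 1/(-113)) = (-48 + 12)/(0 - 1/113) = -36/(-1/113) = -36*(-113) = 4068)
o(L) = 4068 - L
o(v(-10)) - 1*3760 = (4068 - 1*(-10)**2) - 1*3760 = (4068 - 1*100) - 3760 = (4068 - 100) - 3760 = 3968 - 3760 = 208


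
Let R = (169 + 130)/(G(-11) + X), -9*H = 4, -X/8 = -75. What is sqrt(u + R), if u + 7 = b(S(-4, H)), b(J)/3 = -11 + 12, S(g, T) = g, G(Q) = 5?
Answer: I*sqrt(10605)/55 ≈ 1.8724*I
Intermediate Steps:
X = 600 (X = -8*(-75) = 600)
H = -4/9 (H = -1/9*4 = -4/9 ≈ -0.44444)
b(J) = 3 (b(J) = 3*(-11 + 12) = 3*1 = 3)
R = 299/605 (R = (169 + 130)/(5 + 600) = 299/605 ≈ 0.49422)
u = -4 (u = -7 + 3 = -4)
sqrt(u + R) = sqrt(-4 + 299/605) = sqrt(-2121/605) = I*sqrt(10605)/55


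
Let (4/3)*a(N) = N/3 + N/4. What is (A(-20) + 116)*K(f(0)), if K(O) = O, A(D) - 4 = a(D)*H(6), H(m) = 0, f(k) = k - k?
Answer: 0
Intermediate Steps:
f(k) = 0
a(N) = 7*N/16 (a(N) = 3*(N/3 + N/4)/4 = 3*(7*N/12)/4 = 7*N/16)
A(D) = 4 (A(D) = 4 + (7*D/16)*0 = 4 + 0 = 4)
(A(-20) + 116)*K(f(0)) = (4 + 116)*0 = 120*0 = 0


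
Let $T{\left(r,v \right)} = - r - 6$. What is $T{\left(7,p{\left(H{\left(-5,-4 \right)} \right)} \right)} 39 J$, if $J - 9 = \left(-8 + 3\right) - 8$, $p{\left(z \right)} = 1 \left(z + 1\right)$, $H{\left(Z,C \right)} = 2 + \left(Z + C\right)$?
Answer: $2028$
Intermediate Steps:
$H{\left(Z,C \right)} = 2 + C + Z$ ($H{\left(Z,C \right)} = 2 + \left(C + Z\right) = 2 + C + Z$)
$p{\left(z \right)} = 1 + z$ ($p{\left(z \right)} = 1 \left(1 + z\right) = 1 + z$)
$T{\left(r,v \right)} = -6 - r$
$J = -4$ ($J = 9 + \left(\left(-8 + 3\right) - 8\right) = 9 - 13 = -4$)
$T{\left(7,p{\left(H{\left(-5,-4 \right)} \right)} \right)} 39 J = \left(-6 - 7\right) 39 \left(-4\right) = \left(-13\right) 39 \left(-4\right) = \left(-507\right) \left(-4\right) = 2028$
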